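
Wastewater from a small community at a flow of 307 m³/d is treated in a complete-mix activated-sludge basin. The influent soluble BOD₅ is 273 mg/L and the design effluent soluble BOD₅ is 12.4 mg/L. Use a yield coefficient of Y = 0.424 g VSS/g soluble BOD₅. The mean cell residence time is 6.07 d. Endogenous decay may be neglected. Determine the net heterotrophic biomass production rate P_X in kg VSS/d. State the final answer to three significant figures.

Since k_d ≈ 0, Y_obs = Y = 0.424 g VSS/g soluble BOD₅.
ΔS = 273 − 12.4 = 260.6 mg/L, so the substrate removal rate is 307 × 260.6/1000 = 80.00 kg soluble BOD₅/d.
P_X = Y_obs · Q(S₀ − S) = 0.4240 × 80.00 = 33.92 kg VSS/d.

P_X ≈ 33.9 kg VSS/d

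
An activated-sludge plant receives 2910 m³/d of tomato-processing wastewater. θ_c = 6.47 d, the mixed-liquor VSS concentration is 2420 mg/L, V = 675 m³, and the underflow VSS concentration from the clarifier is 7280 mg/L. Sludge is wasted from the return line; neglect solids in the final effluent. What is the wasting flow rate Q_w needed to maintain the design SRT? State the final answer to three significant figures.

Q_w ≈ 34.7 m³/d

Wasting from the return line (neglecting effluent solids): Q_w = V·X / (θ_c·X_r) = 675.0 × 2420 / (6.47 × 7280) = 34.68 m³/d.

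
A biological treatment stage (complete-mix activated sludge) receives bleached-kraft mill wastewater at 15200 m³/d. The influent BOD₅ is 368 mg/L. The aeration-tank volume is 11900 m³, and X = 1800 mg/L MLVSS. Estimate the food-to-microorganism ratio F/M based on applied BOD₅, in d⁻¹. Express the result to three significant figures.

F/M ≈ 0.261 d⁻¹

Food-to-microorganism ratio F/M = Q S₀ / (V X) = 15200 × 368 / (11900 × 1800) = 0.2611 d⁻¹.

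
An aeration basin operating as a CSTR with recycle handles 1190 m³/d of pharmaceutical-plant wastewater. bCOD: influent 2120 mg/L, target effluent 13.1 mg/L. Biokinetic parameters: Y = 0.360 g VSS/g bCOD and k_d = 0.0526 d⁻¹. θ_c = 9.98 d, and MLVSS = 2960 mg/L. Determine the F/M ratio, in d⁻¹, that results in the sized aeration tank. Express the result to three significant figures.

Steady-state biomass mass balance: V·X·(1 + k_d·θ_c) = Y·Q·(S₀ − S)·θ_c, so V = 0.360 × 1190 × (2120 − 13.1) × 9.98 / [2960 × (1 + 0.0526 × 9.98)] = 9.01×10^6 / 4514 = 1996 m³.
F/M = applied load / biomass = Q·S₀/(V·X) = 1190 × 2120 / (1996 × 2960) = 0.4271 d⁻¹.

F/M ≈ 0.427 d⁻¹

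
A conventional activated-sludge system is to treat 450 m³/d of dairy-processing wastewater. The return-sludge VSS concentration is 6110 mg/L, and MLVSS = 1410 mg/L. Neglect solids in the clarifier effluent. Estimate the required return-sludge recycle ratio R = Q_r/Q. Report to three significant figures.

Solids balance on the clarifier gives (1+R)X = R·X_r, so R = X/(X_r − X) = 1410 / (6110 − 1410) = 0.3000.

R ≈ 0.300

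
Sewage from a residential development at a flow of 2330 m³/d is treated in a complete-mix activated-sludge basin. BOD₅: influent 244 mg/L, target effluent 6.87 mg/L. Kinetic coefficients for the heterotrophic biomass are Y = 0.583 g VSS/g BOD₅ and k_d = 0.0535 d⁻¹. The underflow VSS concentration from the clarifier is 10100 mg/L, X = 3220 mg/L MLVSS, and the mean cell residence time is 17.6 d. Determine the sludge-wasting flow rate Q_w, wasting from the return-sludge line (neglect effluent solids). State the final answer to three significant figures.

Q_w ≈ 16.4 m³/d

Rearranging the biomass balance for a CMAS with decay, V = Y·Q·ΔS·θ_c / [X·(1+k_d θ_c)] = 0.583 × 2330 × (244 − 6.87) × 17.6 / [3220 × (1 + 0.0535 × 17.6)] = 5.67×10^6 / 6252 = 906.8 m³.
θ_c = V·X/(Q_w·X_r) when wasting from the recycle, so Q_w = V·X/(θ_c·X_r) = 906.8 × 3220 / (17.6 × 10100) = 16.43 m³/d.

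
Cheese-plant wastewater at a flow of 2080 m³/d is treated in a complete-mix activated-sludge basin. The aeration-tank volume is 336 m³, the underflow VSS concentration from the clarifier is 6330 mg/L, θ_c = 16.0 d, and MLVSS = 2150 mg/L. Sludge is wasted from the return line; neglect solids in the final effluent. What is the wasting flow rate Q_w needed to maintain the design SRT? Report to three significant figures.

Q_w ≈ 7.13 m³/d

Q_w = (V·X)/(θ_c X_r) = 336.0 × 2150 / (16.0 × 6330) = 7.133 m³/d.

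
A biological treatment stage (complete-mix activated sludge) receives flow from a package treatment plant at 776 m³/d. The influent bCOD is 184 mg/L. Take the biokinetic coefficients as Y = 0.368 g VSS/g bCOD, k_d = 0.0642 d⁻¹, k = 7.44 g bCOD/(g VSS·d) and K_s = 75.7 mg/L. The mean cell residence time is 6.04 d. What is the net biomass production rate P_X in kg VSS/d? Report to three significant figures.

P_X ≈ 36.4 kg VSS/d

For a completely mixed reactor with recycle the Lawrence–McCarty relation gives S = K_s·(1 + k_d·θ_c) / [θ_c·(Y·k − k_d) − 1] = 75.7 × (1 + 0.0642 × 6.04) / [6.04 × (0.368 × 7.44 − 0.0642) − 1] = 105.1 / 15.15 = 6.935 mg/L.
Observed yield with endogenous decay: Y_obs = Y / (1 + k_d·θ_c) = 0.368 / (1 + 0.0642 × 6.04) = 0.368 / 1.388 = 0.2652 g VSS/g bCOD.
Substrate removed = Q·(S₀ − S) = 776 m³/d × (184 − 6.93) g/m³ = 1.37×10^5 g/d = 137.4 kg/d.
Biomass produced: P_X = Y_obs·Q·ΔS = 0.2652 × 137.4 ≈ 36.44 kg VSS/d.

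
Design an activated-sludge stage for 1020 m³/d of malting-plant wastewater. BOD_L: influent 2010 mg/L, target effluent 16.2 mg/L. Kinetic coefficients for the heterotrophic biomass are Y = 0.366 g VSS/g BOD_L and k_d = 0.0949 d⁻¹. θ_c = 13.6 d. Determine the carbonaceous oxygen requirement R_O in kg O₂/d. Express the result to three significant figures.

R_O ≈ 1570 kg O₂/d

Y_obs = Y / (1 + k_d θ_c) = 0.366 / (1 + 0.0949 × 13.6) = 0.366 / 2.291 = 0.1598.
ΔS = 2010 − 16.2 = 1994 mg/L, so the substrate removal rate is 1020 × 1994/1000 = 2034 kg BOD_L/d.
P_X = Y_obs·Q·(S₀ − S) = 0.1598 × 2034 = 324.9 kg VSS/d.
R_O = Q·(S₀ − S) − 1.42·P_X = 2034 − 1.42 × 324.9 = 1572 kg O₂/d.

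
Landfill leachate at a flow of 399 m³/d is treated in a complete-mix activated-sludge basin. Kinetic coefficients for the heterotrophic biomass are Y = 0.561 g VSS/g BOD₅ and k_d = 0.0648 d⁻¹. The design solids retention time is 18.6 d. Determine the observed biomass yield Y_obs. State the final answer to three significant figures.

Y_obs = Y / (1 + k_d θ_c) = 0.561 / (1 + 0.0648 × 18.6) = 0.561 / 2.205 = 0.2544.

Y_obs ≈ 0.254 g VSS/g BOD₅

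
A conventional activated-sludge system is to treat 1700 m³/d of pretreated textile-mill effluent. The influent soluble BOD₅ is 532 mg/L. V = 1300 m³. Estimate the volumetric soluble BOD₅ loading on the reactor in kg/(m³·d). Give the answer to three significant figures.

L_v = Q S₀ / V = 1700 × 532 × 10⁻³ / 1300 = 0.6957 kg/(m³·d).

L_v ≈ 0.696 kg soluble BOD₅/(m³·d)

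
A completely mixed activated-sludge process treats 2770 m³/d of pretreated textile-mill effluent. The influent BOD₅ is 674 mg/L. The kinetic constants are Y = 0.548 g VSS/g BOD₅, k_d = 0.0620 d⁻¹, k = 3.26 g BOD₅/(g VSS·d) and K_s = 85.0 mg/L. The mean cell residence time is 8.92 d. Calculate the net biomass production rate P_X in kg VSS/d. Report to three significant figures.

P_X ≈ 650 kg VSS/d

From the Monod/SRT balance for a CMAS, S = K_s·(1+k_d θ_c)/[θ_c·(Y k − k_d) − 1] = 85.0 × (1 + 0.0620 × 8.92) / [8.92 × (0.548 × 3.26 − 0.0620) − 1] = 132.0 / 14.38 = 9.178 mg/L.
Y_obs = Y / (1 + k_d θ_c) = 0.548 / (1 + 0.0620 × 8.92) = 0.548 / 1.553 = 0.3529.
Q·(S₀ − S) = 2770 × (674 − 9.18) × 10⁻³ = 1842 kg/d removed.
Net biomass production P_X = Y_obs × Q·(S₀ − S) = 0.3529 × 1842 = 649.8 kg VSS/d.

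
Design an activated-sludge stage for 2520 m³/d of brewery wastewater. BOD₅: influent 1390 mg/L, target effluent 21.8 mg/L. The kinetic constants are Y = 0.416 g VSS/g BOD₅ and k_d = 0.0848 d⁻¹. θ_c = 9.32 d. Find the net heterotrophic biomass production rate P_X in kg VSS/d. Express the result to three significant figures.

Observed yield with endogenous decay: Y_obs = Y / (1 + k_d·θ_c) = 0.416 / (1 + 0.0848 × 9.32) = 0.416 / 1.790 = 0.2324 g VSS/g BOD₅.
ΔS = 1390 − 21.8 = 1368 mg/L, so the substrate removal rate is 2520 × 1368/1000 = 3448 kg BOD₅/d.
So the net sludge growth is P_X = 0.2324 × 3448 = 801.1 kg VSS/d.

P_X ≈ 801 kg VSS/d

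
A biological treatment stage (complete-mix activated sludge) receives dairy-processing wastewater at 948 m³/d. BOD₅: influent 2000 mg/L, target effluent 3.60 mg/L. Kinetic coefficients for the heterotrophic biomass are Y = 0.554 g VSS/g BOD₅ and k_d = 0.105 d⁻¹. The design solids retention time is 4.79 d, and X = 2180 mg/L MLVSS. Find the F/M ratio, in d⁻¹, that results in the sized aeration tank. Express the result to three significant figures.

Steady-state biomass mass balance: V·X·(1 + k_d·θ_c) = Y·Q·(S₀ − S)·θ_c, so V = 0.554 × 948 × (2000 − 3.60) × 4.79 / [2180 × (1 + 0.105 × 4.79)] = 5.02×10^6 / 3276 = 1533 m³.
Food-to-microorganism ratio F/M = Q S₀ / (V X) = 948 × 2000 / (1533 × 2180) = 0.5674 d⁻¹.

F/M ≈ 0.567 d⁻¹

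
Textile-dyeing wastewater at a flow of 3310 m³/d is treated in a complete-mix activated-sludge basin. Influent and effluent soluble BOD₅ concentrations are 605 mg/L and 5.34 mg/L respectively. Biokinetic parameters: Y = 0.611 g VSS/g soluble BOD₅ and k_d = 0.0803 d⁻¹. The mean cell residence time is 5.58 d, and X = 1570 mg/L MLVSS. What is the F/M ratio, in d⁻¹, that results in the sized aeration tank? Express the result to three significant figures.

Steady-state biomass mass balance: V·X·(1 + k_d·θ_c) = Y·Q·(S₀ − S)·θ_c, so V = 0.611 × 3310 × (605 − 5.34) × 5.58 / [1570 × (1 + 0.0803 × 5.58)] = 6.77×10^6 / 2273 = 2977 m³.
F/M = Q·S₀ / (V·X) = 3310 × 605 / (2977 × 1570) = 0.4285 g soluble BOD₅·(g VSS·d)⁻¹.

F/M ≈ 0.429 d⁻¹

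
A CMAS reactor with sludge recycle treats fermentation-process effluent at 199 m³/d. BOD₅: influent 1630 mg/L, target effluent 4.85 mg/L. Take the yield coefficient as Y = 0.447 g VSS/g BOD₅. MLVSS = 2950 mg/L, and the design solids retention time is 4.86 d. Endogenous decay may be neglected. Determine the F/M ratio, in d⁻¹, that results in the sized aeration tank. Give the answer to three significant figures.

F/M ≈ 0.462 d⁻¹

With k_d = 0 the design equation reduces to V = Y Q (S₀−S) θ_c / X = 0.447 × 199 × (1630 − 4.85) × 4.86 / 2950 = 238.2 m³.
F/M = applied load / biomass = Q·S₀/(V·X) = 199 × 1630 / (238.2 × 2950) = 0.4617 d⁻¹.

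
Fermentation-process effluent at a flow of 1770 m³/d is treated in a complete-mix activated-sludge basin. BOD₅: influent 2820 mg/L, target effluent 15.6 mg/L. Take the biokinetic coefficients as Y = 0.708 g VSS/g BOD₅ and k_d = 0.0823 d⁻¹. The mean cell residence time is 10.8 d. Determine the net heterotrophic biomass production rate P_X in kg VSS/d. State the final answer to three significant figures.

The observed yield is Y_obs = Y/(1 + k_d·θ_c) = 0.708 / (1 + 0.0823 × 10.8) = 0.708 / 1.889 = 0.3748 g VSS per g BOD₅ removed.
Q·(S₀ − S) = 1770 × (2820 − 15.6) × 10⁻³ = 4964 kg/d removed.
Net biomass production P_X = Y_obs × Q·(S₀ − S) = 0.3748 × 4964 = 1861 kg VSS/d.

P_X ≈ 1860 kg VSS/d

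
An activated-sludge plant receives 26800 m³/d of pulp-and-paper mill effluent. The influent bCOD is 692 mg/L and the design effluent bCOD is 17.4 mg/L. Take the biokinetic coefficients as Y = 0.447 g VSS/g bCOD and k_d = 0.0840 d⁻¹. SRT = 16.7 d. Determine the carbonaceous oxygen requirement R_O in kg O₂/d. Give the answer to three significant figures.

R_O ≈ 13300 kg O₂/d

Y_obs = Y / (1 + k_d θ_c) = 0.447 / (1 + 0.0840 × 16.7) = 0.447 / 2.403 = 0.1860.
Q·(S₀ − S) = 26800 × (692 − 17.4) × 10⁻³ = 18079 kg/d removed.
Biomass synthesised: P_X = Y_obs × 18079 = 3363 kg VSS/d.
R_O = Q·ΔS − 1.42 P_X = 18079 − 4776 = 13303 kg O₂/d.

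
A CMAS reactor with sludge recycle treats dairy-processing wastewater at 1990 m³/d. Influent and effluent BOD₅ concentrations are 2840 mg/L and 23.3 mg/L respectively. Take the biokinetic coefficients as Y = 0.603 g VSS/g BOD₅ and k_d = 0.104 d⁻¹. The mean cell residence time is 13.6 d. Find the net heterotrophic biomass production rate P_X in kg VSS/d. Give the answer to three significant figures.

P_X ≈ 1400 kg VSS/d

The observed yield is Y_obs = Y/(1 + k_d·θ_c) = 0.603 / (1 + 0.104 × 13.6) = 0.603 / 2.414 = 0.2498 g VSS per g BOD₅ removed.
Mass of BOD₅ removed per day: Q(S₀ − S) = 1990 × 2817 g/m³ = 5605 kg/d.
Net biomass production P_X = Y_obs × Q·(S₀ − S) = 0.2498 × 5605 = 1400 kg VSS/d.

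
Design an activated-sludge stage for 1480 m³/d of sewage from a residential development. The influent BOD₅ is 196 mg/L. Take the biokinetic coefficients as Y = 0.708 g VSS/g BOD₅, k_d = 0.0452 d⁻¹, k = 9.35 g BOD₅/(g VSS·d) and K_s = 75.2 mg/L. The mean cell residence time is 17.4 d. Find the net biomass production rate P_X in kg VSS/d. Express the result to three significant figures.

P_X ≈ 114 kg VSS/d

From the Monod/SRT balance for a CMAS, S = K_s·(1+k_d θ_c)/[θ_c·(Y k − k_d) − 1] = 75.2 × (1 + 0.0452 × 17.4) / [17.4 × (0.708 × 9.35 − 0.0452) − 1] = 134.3 / 113.4 = 1.185 mg/L.
The observed yield is Y_obs = Y/(1 + k_d·θ_c) = 0.708 / (1 + 0.0452 × 17.4) = 0.708 / 1.786 = 0.3963 g VSS per g BOD₅ removed.
Substrate removed = Q·(S₀ − S) = 1480 m³/d × (196 − 1.18) g/m³ = 2.88×10^5 g/d = 288.3 kg/d.
Biomass produced: P_X = Y_obs·Q·ΔS = 0.3963 × 288.3 ≈ 114.3 kg VSS/d.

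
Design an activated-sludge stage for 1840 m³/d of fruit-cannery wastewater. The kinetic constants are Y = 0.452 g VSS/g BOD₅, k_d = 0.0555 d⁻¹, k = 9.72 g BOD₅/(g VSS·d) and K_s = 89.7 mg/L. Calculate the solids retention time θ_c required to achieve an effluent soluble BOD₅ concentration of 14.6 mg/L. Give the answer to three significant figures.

θ_c ≈ 1.79 d

At the target effluent, Y k S/(K_s+S) = 0.452×9.72×14.6/104.3 = 0.6150 d⁻¹.
Then 1/θ_c = μ − k_d = 0.6150 − 0.0555 = 0.5595 d⁻¹, giving θ_c = 1.787 d.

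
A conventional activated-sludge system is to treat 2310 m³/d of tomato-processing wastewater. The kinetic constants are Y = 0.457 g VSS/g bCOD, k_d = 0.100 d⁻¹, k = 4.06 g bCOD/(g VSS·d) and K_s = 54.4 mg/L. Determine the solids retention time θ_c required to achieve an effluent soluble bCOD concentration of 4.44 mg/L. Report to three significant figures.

θ_c ≈ 25.0 d

Specific growth rate at S = 4.44 mg/L: μ = YkS/(K_s+S) = 0.457·4.06·4.44/(54.4+4.44) = 0.1400 d⁻¹.
Then 1/θ_c = μ − k_d = 0.1400 − 0.100 = 0.04001 d⁻¹, giving θ_c = 25.00 d.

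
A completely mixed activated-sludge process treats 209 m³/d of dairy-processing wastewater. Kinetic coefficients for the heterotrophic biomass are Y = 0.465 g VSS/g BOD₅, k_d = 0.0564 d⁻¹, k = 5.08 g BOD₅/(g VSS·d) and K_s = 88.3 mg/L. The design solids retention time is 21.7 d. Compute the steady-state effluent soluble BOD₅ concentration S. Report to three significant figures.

From the Monod/SRT balance for a CMAS, S = K_s·(1+k_d θ_c)/[θ_c·(Y k − k_d) − 1] = 88.3 × (1 + 0.0564 × 21.7) / [21.7 × (0.465 × 5.08 − 0.0564) − 1] = 196.4 / 49.04 = 4.005 mg/L.

S ≈ 4.00 mg/L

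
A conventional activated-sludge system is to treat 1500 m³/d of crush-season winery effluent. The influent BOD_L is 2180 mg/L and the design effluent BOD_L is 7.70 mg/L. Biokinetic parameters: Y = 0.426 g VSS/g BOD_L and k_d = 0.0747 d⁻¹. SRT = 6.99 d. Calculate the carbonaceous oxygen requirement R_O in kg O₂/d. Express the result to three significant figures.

R_O ≈ 1960 kg O₂/d

Correct the yield for decay: Y_obs = Y/(1 + k_d θ_c) = 0.426 / (1 + 0.0747 × 6.99) = 0.426 / 1.522 = 0.2799.
ΔS = 2180 − 7.70 = 2172 mg/L, so the substrate removal rate is 1500 × 2172/1000 = 3258 kg BOD_L/d.
Net sludge production P_X = 0.2799 × 3258 = 911.9 kg VSS/d.
R_O = Q·(S₀ − S) − 1.42·P_X = 3258 − 1.42 × 911.9 = 1964 kg O₂/d.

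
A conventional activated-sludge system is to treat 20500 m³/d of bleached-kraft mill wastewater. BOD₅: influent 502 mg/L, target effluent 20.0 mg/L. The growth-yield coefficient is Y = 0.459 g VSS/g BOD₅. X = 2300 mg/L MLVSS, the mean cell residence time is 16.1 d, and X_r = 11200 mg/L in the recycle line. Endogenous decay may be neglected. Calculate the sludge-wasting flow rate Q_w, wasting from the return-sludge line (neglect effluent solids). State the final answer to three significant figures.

Q_w ≈ 405 m³/d

With k_d = 0 the design equation reduces to V = Y Q (S₀−S) θ_c / X = 0.459 × 20500 × (502 − 20.0) × 16.1 / 2300 = 31748 m³.
θ_c = V·X/(Q_w·X_r) when wasting from the recycle, so Q_w = V·X/(θ_c·X_r) = 31748 × 2300 / (16.1 × 11200) = 404.9 m³/d.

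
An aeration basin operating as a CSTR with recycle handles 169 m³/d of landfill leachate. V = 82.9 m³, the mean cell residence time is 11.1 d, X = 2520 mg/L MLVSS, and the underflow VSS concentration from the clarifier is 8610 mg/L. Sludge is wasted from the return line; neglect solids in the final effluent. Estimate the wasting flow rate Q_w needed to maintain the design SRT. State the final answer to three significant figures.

Q_w ≈ 2.19 m³/d

Q_w = (V·X)/(θ_c X_r) = 82.90 × 2520 / (11.1 × 8610) = 2.186 m³/d.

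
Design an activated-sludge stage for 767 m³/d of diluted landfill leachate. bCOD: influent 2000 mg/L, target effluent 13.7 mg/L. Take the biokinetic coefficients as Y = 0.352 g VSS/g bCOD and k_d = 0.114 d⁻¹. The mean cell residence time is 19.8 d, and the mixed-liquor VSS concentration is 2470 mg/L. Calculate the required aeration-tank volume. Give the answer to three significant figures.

From the SRT design equation V = Y Q (S₀−S) θ_c / [X (1 + k_d θ_c)] = 0.352 × 767 × (2000 − 13.7) × 19.8 / [2470 × (1 + 0.114 × 19.8)] = 1.06×10^7 / 8045 = 1320 m³.

V ≈ 1320 m³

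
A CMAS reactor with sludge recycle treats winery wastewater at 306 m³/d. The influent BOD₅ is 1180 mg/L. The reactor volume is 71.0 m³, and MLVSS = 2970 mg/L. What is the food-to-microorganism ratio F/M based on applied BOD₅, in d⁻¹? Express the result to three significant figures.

F/M ≈ 1.71 d⁻¹

Food-to-microorganism ratio F/M = Q S₀ / (V X) = 306 × 1180 / (71.00 × 2970) = 1.712 d⁻¹.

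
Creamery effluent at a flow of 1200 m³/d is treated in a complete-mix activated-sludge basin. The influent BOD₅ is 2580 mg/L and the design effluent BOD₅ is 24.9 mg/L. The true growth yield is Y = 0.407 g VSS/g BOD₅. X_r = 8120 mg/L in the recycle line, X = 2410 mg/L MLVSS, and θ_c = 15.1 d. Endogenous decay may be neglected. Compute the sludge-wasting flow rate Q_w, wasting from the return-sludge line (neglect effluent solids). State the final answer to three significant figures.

Biomass mass balance (decay neglected): V·X = Y·Q·(S₀ − S)·θ_c, so V = 0.407 × 1200 × (2580 − 24.9) × 15.1 / 2410 = 7819 m³.
Q_w = (V·X)/(θ_c X_r) = 7819 × 2410 / (15.1 × 8120) = 153.7 m³/d.

Q_w ≈ 154 m³/d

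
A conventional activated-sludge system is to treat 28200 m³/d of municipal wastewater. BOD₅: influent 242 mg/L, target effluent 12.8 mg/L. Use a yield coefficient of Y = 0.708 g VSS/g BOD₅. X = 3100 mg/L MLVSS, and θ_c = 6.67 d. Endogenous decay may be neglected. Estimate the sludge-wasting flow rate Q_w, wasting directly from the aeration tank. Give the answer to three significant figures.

Biomass mass balance (decay neglected): V·X = Y·Q·(S₀ − S)·θ_c, so V = 0.708 × 28200 × (242 − 12.8) × 6.67 / 3100 = 9846 m³.
With mixed-liquor wasting, θ_c = V/Q_w, so Q_w = V/θ_c = 9846/6.67 = 1476 m³/d.

Q_w ≈ 1480 m³/d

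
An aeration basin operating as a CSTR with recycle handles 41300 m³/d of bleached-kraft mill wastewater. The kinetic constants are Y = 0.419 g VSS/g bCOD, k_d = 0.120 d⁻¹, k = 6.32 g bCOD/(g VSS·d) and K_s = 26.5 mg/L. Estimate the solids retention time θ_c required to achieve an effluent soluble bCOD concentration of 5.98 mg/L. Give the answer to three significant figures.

Specific growth rate at S = 5.98 mg/L: μ = YkS/(K_s+S) = 0.419·6.32·5.98/(26.5+5.98) = 0.4875 d⁻¹.
Then 1/θ_c = μ − k_d = 0.4875 − 0.120 = 0.3675 d⁻¹, giving θ_c = 2.721 d.

θ_c ≈ 2.72 d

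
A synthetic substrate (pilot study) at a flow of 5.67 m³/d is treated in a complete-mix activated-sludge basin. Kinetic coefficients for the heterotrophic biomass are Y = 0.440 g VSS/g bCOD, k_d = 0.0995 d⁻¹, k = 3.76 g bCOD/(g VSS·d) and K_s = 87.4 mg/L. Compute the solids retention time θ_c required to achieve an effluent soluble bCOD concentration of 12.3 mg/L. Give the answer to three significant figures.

From 1/θ_c = Y·k·S/(K_s + S) − k_d: Y·k·S/(K_s+S) = 0.440 × 3.76 × 12.3 / (87.4 + 12.3) = 0.2041 d⁻¹.
Then 1/θ_c = μ − k_d = 0.2041 − 0.0995 = 0.1046 d⁻¹, giving θ_c = 9.560 d.

θ_c ≈ 9.56 d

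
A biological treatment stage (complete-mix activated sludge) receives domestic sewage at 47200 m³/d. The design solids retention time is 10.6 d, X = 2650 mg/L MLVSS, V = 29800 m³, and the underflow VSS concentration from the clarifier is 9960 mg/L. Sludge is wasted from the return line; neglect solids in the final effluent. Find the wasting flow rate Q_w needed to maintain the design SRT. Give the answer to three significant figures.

Wasting from the return line (neglecting effluent solids): Q_w = V·X / (θ_c·X_r) = 29800 × 2650 / (10.6 × 9960) = 748.0 m³/d.

Q_w ≈ 748 m³/d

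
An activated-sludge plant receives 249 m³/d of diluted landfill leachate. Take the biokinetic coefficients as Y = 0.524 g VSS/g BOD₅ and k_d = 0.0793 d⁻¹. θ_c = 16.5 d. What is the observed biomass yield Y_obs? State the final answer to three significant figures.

Y_obs ≈ 0.227 g VSS/g BOD₅

Observed yield with endogenous decay: Y_obs = Y / (1 + k_d·θ_c) = 0.524 / (1 + 0.0793 × 16.5) = 0.524 / 2.308 = 0.2270 g VSS/g BOD₅.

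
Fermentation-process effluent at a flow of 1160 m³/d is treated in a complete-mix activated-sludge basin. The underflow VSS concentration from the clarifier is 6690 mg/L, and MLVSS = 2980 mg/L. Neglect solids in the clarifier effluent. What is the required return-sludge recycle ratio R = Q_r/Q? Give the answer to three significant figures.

R ≈ 0.803

Mass balance around the secondary clarifier (neglecting effluent solids): R = X / (X_r − X) = 2980 / (6690 − 2980) = 0.8032.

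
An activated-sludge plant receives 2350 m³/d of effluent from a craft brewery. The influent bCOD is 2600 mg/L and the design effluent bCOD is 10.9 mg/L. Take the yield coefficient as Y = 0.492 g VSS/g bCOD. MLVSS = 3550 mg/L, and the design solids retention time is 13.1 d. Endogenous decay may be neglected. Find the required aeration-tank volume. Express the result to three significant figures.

V ≈ 11000 m³

With k_d = 0 the design equation reduces to V = Y Q (S₀−S) θ_c / X = 0.492 × 2350 × (2600 − 10.9) × 13.1 / 3550 = 11047 m³.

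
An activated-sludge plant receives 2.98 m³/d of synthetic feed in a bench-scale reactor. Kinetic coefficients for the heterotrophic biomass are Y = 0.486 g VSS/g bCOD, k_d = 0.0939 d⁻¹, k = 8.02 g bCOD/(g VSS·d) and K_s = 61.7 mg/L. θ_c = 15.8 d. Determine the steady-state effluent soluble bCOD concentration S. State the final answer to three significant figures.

S ≈ 2.59 mg/L

Effluent substrate depends only on kinetics and SRT: S = K_s(1 + k_d θ_c) / [θ_c(Yk − k_d) − 1] = 61.7 × (1 + 0.0939 × 15.8) / [15.8 × (0.486 × 8.02 − 0.0939) − 1] = 153.2 / 59.10 = 2.593 mg/L.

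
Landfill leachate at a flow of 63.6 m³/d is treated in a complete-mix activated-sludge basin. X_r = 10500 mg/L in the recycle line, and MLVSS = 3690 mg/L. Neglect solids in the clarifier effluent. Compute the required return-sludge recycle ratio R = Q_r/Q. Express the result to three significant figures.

R ≈ 0.542

Solids balance on the clarifier gives (1+R)X = R·X_r, so R = X/(X_r − X) = 3690 / (10500 − 3690) = 0.5419.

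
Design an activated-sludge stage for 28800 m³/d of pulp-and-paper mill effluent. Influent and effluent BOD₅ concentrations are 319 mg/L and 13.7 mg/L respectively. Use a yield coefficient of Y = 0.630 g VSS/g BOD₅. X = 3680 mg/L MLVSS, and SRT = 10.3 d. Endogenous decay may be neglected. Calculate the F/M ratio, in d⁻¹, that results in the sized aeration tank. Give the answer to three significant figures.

F/M ≈ 0.161 d⁻¹

With k_d = 0 the design equation reduces to V = Y Q (S₀−S) θ_c / X = 0.630 × 28800 × (319 − 13.7) × 10.3 / 3680 = 15504 m³.
F/M = applied load / biomass = Q·S₀/(V·X) = 28800 × 319 / (15504 × 3680) = 0.1610 d⁻¹.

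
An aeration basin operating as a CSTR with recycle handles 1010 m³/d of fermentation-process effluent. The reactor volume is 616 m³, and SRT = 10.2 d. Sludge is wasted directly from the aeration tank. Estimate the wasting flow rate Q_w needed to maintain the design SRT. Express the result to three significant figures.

Q_w ≈ 60.4 m³/d

Wasting from the aeration tank: Q_w = V / θ_c = 616.0 / 10.2 = 60.39 m³/d.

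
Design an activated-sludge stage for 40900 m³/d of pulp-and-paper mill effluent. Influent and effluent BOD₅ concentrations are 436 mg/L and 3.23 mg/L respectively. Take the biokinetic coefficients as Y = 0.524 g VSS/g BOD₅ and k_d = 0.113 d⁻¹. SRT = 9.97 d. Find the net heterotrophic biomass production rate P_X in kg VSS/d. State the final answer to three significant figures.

Observed yield with endogenous decay: Y_obs = Y / (1 + k_d·θ_c) = 0.524 / (1 + 0.113 × 9.97) = 0.524 / 2.127 = 0.2464 g VSS/g BOD₅.
Q·(S₀ − S) = 40900 × (436 − 3.23) × 10⁻³ = 17700 kg/d removed.
Net biomass production P_X = Y_obs × Q·(S₀ − S) = 0.2464 × 17700 = 4361 kg VSS/d.

P_X ≈ 4360 kg VSS/d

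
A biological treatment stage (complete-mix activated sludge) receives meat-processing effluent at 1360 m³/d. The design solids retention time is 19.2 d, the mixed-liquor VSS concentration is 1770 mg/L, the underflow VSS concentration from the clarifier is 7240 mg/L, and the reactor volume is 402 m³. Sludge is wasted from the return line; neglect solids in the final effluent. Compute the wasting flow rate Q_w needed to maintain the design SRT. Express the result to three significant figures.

Q_w ≈ 5.12 m³/d

Q_w = (V·X)/(θ_c X_r) = 402.0 × 1770 / (19.2 × 7240) = 5.119 m³/d.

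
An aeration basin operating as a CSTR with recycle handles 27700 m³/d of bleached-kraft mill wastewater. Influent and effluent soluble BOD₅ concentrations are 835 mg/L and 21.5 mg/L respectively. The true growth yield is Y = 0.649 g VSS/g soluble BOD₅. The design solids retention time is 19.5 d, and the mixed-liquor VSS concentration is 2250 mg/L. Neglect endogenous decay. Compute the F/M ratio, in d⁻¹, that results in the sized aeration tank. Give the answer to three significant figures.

V·X = Y·Q·ΔS·θ_c gives V = 0.649 × 27700 × (835 − 21.5) × 19.5 / 2250 = 126746 m³.
F/M = applied load / biomass = Q·S₀/(V·X) = 27700 × 835 / (126746 × 2250) = 0.08111 d⁻¹.

F/M ≈ 0.0811 d⁻¹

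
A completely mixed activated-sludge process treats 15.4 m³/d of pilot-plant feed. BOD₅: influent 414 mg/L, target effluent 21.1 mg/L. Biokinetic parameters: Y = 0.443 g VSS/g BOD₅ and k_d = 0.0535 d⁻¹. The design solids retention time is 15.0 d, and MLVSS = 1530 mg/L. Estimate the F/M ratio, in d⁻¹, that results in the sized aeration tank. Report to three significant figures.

From the SRT design equation V = Y Q (S₀−S) θ_c / [X (1 + k_d θ_c)] = 0.443 × 15.4 × (414 − 21.1) × 15.0 / [1530 × (1 + 0.0535 × 15.0)] = 4.02×10^4 / 2758 = 14.58 m³.
F/M = applied load / biomass = Q·S₀/(V·X) = 15.4 × 414 / (14.58 × 1530) = 0.2858 d⁻¹.

F/M ≈ 0.286 d⁻¹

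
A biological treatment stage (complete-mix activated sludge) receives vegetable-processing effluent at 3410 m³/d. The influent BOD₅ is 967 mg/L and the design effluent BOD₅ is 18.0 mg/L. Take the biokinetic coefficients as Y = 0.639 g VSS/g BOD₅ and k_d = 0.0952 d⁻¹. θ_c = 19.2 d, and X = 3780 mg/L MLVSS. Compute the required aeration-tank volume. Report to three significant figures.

Steady-state biomass mass balance: V·X·(1 + k_d·θ_c) = Y·Q·(S₀ − S)·θ_c, so V = 0.639 × 3410 × (967 − 18.0) × 19.2 / [3780 × (1 + 0.0952 × 19.2)] = 3.97×10^7 / 10689 = 3714 m³.

V ≈ 3710 m³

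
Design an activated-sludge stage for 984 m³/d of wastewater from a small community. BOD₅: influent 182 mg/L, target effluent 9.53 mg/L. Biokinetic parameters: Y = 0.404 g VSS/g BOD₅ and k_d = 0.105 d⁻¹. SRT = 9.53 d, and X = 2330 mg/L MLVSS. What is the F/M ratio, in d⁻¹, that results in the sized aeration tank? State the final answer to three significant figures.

Rearranging the biomass balance for a CMAS with decay, V = Y·Q·ΔS·θ_c / [X·(1+k_d θ_c)] = 0.404 × 984 × (182 − 9.53) × 9.53 / [2330 × (1 + 0.105 × 9.53)] = 6.53×10^5 / 4662 = 140.2 m³.
F/M = applied load / biomass = Q·S₀/(V·X) = 984 × 182 / (140.2 × 2330) = 0.5483 d⁻¹.

F/M ≈ 0.548 d⁻¹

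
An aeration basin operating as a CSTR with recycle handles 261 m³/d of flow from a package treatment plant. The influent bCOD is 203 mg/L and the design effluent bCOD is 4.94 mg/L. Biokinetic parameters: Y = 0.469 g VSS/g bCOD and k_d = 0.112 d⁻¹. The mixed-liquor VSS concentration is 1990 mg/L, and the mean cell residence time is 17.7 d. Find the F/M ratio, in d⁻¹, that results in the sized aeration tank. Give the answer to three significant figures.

Rearranging the biomass balance for a CMAS with decay, V = Y·Q·ΔS·θ_c / [X·(1+k_d θ_c)] = 0.469 × 261 × (203 − 4.94) × 17.7 / [1990 × (1 + 0.112 × 17.7)] = 4.29×10^5 / 5935 = 72.30 m³.
Food-to-microorganism ratio F/M = Q S₀ / (V X) = 261 × 203 / (72.30 × 1990) = 0.3682 d⁻¹.

F/M ≈ 0.368 d⁻¹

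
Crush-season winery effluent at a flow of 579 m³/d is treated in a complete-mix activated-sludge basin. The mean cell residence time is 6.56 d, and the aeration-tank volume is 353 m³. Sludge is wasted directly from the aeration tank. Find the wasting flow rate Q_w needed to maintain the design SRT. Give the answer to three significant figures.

With mixed-liquor wasting, θ_c = V/Q_w, so Q_w = V/θ_c = 353.0/6.56 = 53.81 m³/d.

Q_w ≈ 53.8 m³/d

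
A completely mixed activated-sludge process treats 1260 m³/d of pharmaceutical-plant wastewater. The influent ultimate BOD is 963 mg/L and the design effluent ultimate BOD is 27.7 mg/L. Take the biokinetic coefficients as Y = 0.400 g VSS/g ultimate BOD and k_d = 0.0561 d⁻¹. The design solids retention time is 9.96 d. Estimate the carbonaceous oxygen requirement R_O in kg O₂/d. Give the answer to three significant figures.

Correct the yield for decay: Y_obs = Y/(1 + k_d θ_c) = 0.400 / (1 + 0.0561 × 9.96) = 0.400 / 1.559 = 0.2566.
Substrate removed = Q·(S₀ − S) = 1260 m³/d × (963 − 27.7) g/m³ = 1.18×10^6 g/d = 1178 kg/d.
Net sludge production P_X = 0.2566 × 1178 = 302.4 kg VSS/d.
Carbonaceous O₂ demand = substrate oxidised − cell-mass equivalent = 1178 − 1.42 × 302.4 = 749.0 kg O₂/d.

R_O ≈ 749 kg O₂/d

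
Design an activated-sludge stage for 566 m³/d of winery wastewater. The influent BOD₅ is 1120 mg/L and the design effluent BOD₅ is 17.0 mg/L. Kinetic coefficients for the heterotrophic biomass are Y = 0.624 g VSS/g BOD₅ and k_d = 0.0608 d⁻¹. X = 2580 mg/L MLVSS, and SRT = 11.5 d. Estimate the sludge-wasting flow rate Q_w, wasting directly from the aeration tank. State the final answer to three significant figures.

Q_w ≈ 88.9 m³/d

Steady-state biomass mass balance: V·X·(1 + k_d·θ_c) = Y·Q·(S₀ − S)·θ_c, so V = 0.624 × 566 × (1120 − 17.0) × 11.5 / [2580 × (1 + 0.0608 × 11.5)] = 4.48×10^6 / 4384 = 1022 m³.
With mixed-liquor wasting, θ_c = V/Q_w, so Q_w = V/θ_c = 1022/11.5 = 88.86 m³/d.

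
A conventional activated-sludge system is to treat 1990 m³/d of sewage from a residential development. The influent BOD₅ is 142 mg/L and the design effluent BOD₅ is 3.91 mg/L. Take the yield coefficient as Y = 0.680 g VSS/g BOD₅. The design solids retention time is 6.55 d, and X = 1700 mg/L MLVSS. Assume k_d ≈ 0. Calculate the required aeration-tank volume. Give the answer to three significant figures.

V ≈ 720 m³

With k_d = 0 the design equation reduces to V = Y Q (S₀−S) θ_c / X = 0.680 × 1990 × (142 − 3.91) × 6.55 / 1700 = 720.0 m³.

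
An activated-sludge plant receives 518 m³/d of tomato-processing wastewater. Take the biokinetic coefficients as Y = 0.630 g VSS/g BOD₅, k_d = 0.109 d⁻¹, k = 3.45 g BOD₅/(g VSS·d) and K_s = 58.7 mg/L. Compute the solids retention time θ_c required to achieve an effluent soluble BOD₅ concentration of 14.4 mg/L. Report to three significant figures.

Specific growth rate at S = 14.4 mg/L: μ = YkS/(K_s+S) = 0.630·3.45·14.4/(58.7+14.4) = 0.4282 d⁻¹.
θ_c = 1/(μ − k_d) = 1/(0.4282 − 0.109) = 1/0.3192 = 3.133 d.

θ_c ≈ 3.13 d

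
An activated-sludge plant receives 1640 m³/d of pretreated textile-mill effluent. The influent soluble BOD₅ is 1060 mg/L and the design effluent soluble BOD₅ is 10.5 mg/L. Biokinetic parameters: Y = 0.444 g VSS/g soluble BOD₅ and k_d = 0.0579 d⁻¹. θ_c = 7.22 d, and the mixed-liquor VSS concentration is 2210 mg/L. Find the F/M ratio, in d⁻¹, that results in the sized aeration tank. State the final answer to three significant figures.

F/M ≈ 0.447 d⁻¹

Steady-state biomass mass balance: V·X·(1 + k_d·θ_c) = Y·Q·(S₀ − S)·θ_c, so V = 0.444 × 1640 × (1060 − 10.5) × 7.22 / [2210 × (1 + 0.0579 × 7.22)] = 5.52×10^6 / 3134 = 1761 m³.
Food-to-microorganism ratio F/M = Q S₀ / (V X) = 1640 × 1060 / (1761 × 2210) = 0.4468 d⁻¹.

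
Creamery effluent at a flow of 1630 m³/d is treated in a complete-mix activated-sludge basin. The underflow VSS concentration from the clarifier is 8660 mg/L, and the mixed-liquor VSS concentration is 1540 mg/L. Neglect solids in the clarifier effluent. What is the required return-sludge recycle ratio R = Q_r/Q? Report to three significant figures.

R ≈ 0.216

Solids balance on the clarifier gives (1+R)X = R·X_r, so R = X/(X_r − X) = 1540 / (8660 − 1540) = 0.2163.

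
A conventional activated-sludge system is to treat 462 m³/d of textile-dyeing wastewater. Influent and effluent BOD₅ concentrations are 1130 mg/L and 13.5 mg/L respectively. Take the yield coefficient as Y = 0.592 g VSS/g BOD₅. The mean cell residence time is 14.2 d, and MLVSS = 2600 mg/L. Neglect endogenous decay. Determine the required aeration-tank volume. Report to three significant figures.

Biomass mass balance (decay neglected): V·X = Y·Q·(S₀ − S)·θ_c, so V = 0.592 × 462 × (1130 − 13.5) × 14.2 / 2600 = 1668 m³.

V ≈ 1670 m³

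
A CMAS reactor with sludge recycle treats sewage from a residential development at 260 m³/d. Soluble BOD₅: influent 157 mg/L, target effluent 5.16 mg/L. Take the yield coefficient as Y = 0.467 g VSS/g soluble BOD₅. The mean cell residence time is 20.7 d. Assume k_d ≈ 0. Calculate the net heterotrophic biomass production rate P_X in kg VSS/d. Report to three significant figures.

P_X ≈ 18.4 kg VSS/d

Since k_d ≈ 0, Y_obs = Y = 0.467 g VSS/g soluble BOD₅.
Substrate removed = Q·(S₀ − S) = 260 m³/d × (157 − 5.16) g/m³ = 3.95×10^4 g/d = 39.48 kg/d.
Net biomass production P_X = Y_obs × Q·(S₀ − S) = 0.4670 × 39.48 = 18.44 kg VSS/d.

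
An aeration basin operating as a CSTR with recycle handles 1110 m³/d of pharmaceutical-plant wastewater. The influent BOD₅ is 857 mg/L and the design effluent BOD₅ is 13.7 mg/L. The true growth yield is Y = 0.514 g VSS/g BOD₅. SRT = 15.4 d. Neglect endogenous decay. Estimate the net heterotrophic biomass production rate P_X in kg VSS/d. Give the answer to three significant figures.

With endogenous decay neglected, the observed yield equals the true yield: Y_obs = Y = 0.514 g VSS/g BOD₅.
Q·(S₀ − S) = 1110 × (857 − 13.7) × 10⁻³ = 936.1 kg/d removed.
So the net sludge growth is P_X = 0.5140 × 936.1 = 481.1 kg VSS/d.

P_X ≈ 481 kg VSS/d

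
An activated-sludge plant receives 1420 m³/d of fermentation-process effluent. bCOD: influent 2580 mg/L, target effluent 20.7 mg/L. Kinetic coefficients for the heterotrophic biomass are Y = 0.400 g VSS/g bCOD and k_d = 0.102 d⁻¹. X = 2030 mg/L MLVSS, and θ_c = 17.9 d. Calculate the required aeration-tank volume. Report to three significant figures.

V ≈ 4540 m³

From the SRT design equation V = Y Q (S₀−S) θ_c / [X (1 + k_d θ_c)] = 0.400 × 1420 × (2580 − 20.7) × 17.9 / [2030 × (1 + 0.102 × 17.9)] = 2.6×10^7 / 5736 = 4536 m³.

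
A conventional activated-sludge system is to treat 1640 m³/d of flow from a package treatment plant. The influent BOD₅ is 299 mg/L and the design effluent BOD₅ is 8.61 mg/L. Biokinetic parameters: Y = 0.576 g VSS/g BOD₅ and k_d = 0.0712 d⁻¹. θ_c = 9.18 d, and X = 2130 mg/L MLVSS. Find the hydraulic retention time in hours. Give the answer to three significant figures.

From the SRT design equation V = Y Q (S₀−S) θ_c / [X (1 + k_d θ_c)] = 0.576 × 1640 × (299 − 8.61) × 9.18 / [2130 × (1 + 0.0712 × 9.18)] = 2.52×10^6 / 3522 = 715.0 m³.
τ = V/Q = 715.0/1640 = 0.4359 d, or 10.46 h.

τ ≈ 10.5 h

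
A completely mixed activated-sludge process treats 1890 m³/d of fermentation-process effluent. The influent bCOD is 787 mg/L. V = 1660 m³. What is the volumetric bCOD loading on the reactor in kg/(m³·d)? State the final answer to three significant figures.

L_v ≈ 0.896 kg bCOD/(m³·d)

Volumetric loading L_v = Q·S₀ / V = 1890 × 787 g/m³ / 1660 m³ = 896.0 g/(m³·d) = 0.8960 kg bCOD/(m³·d).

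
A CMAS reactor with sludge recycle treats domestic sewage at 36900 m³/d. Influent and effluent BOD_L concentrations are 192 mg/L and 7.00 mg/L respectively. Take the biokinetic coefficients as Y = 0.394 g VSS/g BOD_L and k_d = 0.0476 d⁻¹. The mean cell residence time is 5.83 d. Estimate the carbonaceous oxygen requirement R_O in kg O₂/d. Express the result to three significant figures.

Y_obs = Y / (1 + k_d θ_c) = 0.394 / (1 + 0.0476 × 5.83) = 0.394 / 1.278 = 0.3084.
Q·(S₀ − S) = 36900 × (192 − 7.00) × 10⁻³ = 6826 kg/d removed.
P_X = Y_obs·Q·(S₀ − S) = 0.3084 × 6826 = 2105 kg VSS/d.
R_O = Q·ΔS − 1.42 P_X = 6826 − 2990 = 3837 kg O₂/d.

R_O ≈ 3840 kg O₂/d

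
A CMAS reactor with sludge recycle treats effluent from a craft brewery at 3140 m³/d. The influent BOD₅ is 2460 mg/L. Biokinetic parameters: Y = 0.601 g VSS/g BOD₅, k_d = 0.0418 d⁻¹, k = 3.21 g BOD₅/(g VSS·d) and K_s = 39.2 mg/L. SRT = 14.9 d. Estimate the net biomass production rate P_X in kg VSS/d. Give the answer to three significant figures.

For a completely mixed reactor with recycle the Lawrence–McCarty relation gives S = K_s·(1 + k_d·θ_c) / [θ_c·(Y·k − k_d) − 1] = 39.2 × (1 + 0.0418 × 14.9) / [14.9 × (0.601 × 3.21 − 0.0418) − 1] = 63.61 / 27.12 = 2.345 mg/L.
Correct the yield for decay: Y_obs = Y/(1 + k_d θ_c) = 0.601 / (1 + 0.0418 × 14.9) = 0.601 / 1.623 = 0.3703.
Q·(S₀ − S) = 3140 × (2460 − 2.35) × 10⁻³ = 7717 kg/d removed.
P_X = Y_obs · Q(S₀ − S) = 0.3703 × 7717 = 2858 kg VSS/d.

P_X ≈ 2860 kg VSS/d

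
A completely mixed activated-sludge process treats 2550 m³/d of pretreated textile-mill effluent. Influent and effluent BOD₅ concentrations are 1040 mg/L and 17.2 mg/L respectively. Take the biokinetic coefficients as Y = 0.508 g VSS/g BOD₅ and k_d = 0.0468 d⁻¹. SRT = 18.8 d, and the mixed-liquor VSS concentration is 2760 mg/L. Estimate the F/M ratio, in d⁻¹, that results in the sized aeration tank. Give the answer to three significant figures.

From the SRT design equation V = Y Q (S₀−S) θ_c / [X (1 + k_d θ_c)] = 0.508 × 2550 × (1040 − 17.2) × 18.8 / [2760 × (1 + 0.0468 × 18.8)] = 2.49×10^7 / 5188 = 4801 m³.
Food-to-microorganism ratio F/M = Q S₀ / (V X) = 2550 × 1040 / (4801 × 2760) = 0.2001 d⁻¹.

F/M ≈ 0.200 d⁻¹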